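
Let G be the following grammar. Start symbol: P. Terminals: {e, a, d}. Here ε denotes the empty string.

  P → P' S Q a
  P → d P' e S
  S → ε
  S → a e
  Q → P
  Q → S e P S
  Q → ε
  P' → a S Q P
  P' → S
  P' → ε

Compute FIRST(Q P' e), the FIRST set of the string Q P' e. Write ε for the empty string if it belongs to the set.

{a, d, e}

FIRST(S): from S→ε we get {ε}; from S→a e we get {a}. So FIRST(S) = {ε, a}.
FIRST(P'): from P'→a S Q P we get {a}; from P'→S we get {ε, a}; from P'→ε we get {ε}. So FIRST(P') = {ε, a}.
FIRST(P): from P→P' S Q a we get {a, d, e}; from P→d P' e S we get {d}. So FIRST(P) = {a, d, e}.
FIRST(Q): from Q→P we get {a, d, e}; from Q→S e P S we get {a, e}; from Q→ε we get {ε}. So FIRST(Q) = {ε, a, d, e}.
FIRST(Q P' e): take FIRST of each symbol in turn, carrying on past any symbol whose FIRST contains ε; result {a, d, e}.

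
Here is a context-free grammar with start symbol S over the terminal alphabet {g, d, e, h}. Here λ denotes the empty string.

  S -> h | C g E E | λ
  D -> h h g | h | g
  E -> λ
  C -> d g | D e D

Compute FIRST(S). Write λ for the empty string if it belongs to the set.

FIRST(D) = {g, h}
FIRST(E) = {λ}
FIRST(C) = {d, g, h}  (via D e D)
FIRST(S) = {λ, d, g, h}  (via C g E E)

{λ, d, g, h}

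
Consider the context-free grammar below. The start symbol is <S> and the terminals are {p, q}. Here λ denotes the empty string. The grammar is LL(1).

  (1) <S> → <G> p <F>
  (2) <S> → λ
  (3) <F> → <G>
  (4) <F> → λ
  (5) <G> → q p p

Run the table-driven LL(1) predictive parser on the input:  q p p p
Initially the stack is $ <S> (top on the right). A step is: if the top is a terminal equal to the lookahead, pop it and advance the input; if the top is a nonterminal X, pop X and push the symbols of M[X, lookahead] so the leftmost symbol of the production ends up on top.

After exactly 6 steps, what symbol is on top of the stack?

     Stack          Input      Action
  1  $ <S>          q p p p $  expand <S> → <G> p <F>
  2  $ <F> p <G>    q p p p $  expand <G> → q p p
  3  $ <F> p p p q  q p p p $  match q
  4  $ <F> p p p    p p p $    match p
  5  $ <F> p p      p p $      match p
  6  $ <F> p        p $        match p
Stack after step 6: $ <F> (top = <F>).

<F>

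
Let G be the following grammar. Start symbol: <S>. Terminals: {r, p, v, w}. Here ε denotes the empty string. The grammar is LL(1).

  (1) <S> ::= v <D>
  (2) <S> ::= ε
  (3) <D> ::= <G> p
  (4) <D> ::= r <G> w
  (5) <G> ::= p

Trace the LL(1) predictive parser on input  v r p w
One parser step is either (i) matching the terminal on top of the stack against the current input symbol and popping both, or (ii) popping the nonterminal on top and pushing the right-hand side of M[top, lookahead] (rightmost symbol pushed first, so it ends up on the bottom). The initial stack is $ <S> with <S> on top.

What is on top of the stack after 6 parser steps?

w

     Stack      Input      Action
  1  $ <S>      v r p w $  expand <S> ::= v <D>
  2  $ <D> v    v r p w $  match v
  3  $ <D>      r p w $    expand <D> ::= r <G> w
  4  $ w <G> r  r p w $    match r
  5  $ w <G>    p w $      expand <G> ::= p
  6  $ w p      p w $      match p
Stack after step 6: $ w (top = w).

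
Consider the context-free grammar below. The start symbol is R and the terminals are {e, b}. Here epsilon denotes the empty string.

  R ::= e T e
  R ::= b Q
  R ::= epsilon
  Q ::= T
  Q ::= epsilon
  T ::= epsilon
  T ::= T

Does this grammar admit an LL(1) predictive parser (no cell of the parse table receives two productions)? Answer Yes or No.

FIRST(R) = {epsilon, b, e}
FIRST(Q) = {epsilon}
FIRST(T) = {epsilon}
FOLLOW(R) = {$}
FOLLOW(Q) = {$}
FOLLOW(T) = {$, e}
Cell M[Q, $] receives both Q ::= T and Q ::= epsilon — the grammar is not LL(1).

No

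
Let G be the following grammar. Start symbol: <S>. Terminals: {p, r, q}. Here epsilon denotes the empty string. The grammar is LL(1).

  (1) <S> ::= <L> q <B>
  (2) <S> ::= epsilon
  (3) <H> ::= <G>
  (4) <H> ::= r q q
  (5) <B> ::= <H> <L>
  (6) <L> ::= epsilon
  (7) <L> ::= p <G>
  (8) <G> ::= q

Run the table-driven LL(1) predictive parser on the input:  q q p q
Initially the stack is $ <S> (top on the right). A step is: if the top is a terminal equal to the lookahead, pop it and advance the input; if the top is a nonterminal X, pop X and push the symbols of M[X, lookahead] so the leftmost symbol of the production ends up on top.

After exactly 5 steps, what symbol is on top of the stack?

step 1: stack=$ <S>  input=q q p q $  — expand <S> ::= <L> q <B>
step 2: stack=$ <B> q <L>  input=q q p q $  — expand <L> ::= epsilon
step 3: stack=$ <B> q  input=q q p q $  — match q
step 4: stack=$ <B>  input=q p q $  — expand <B> ::= <H> <L>
step 5: stack=$ <L> <H>  input=q p q $  — expand <H> ::= <G>
Stack after step 5: $ <L> <G> (top = <G>).

<G>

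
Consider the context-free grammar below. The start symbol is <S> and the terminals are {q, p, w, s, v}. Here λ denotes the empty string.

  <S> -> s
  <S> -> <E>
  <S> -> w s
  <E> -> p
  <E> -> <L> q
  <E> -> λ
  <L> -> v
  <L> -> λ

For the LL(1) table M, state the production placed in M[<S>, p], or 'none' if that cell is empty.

<S> -> <E>

FIRST(<L>): from <L>->v we get {v}; from <L>->λ we get {λ}. So FIRST(<L>) = {λ, v}.
FIRST(<E>): from <E>->p we get {p}; from <E>-><L> q we get {q, v}; from <E>->λ we get {λ}. So FIRST(<E>) = {λ, p, q, v}.
FIRST(<S>): from <S>->s we get {s}; from <S>-><E> we get {λ, p, q, v}; from <S>->w s we get {w}. So FIRST(<S>) = {λ, p, q, s, v, w}.
FOLLOW(<S>) includes $ since <S> is the start symbol.
FOLLOW(<S>): <S> appears on no right-hand side. Thus FOLLOW(<S>) = {$}.
For <S> -> s: FIRST(s) = {s}, so it goes in M[<S>, t] for t ∈ {s}.
For <S> -> <E>: FIRST(<E>) = {λ, p, q, v}, so it goes in M[<S>, t] for t ∈ {p, q, v}; since λ ∈ FIRST, also for every t ∈ FOLLOW(<S>) = {$}.
For <S> -> w s: FIRST(w s) = {w}, so it goes in M[<S>, t] for t ∈ {w}.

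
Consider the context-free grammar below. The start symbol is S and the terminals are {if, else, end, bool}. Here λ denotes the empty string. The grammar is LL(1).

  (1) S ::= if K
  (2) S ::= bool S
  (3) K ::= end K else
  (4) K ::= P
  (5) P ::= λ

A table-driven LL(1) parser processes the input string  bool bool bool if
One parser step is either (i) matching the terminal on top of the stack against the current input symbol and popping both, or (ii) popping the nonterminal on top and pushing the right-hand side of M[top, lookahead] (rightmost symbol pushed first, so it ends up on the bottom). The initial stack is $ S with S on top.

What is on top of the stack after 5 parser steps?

step 1: stack=$ S  input=bool bool bool if $  — expand S ::= bool S
step 2: stack=$ S bool  input=bool bool bool if $  — match bool
step 3: stack=$ S  input=bool bool if $  — expand S ::= bool S
step 4: stack=$ S bool  input=bool bool if $  — match bool
step 5: stack=$ S  input=bool if $  — expand S ::= bool S
Stack after step 5: $ S bool (top = bool).

bool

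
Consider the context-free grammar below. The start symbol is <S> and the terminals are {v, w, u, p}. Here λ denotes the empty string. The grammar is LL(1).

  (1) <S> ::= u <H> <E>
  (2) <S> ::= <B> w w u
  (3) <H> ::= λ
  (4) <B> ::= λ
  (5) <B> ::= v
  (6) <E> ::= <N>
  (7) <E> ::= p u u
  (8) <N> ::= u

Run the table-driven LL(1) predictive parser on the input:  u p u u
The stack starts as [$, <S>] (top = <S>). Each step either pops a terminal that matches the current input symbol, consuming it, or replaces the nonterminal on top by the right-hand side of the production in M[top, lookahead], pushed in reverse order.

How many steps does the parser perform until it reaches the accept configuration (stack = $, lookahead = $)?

7

step 1: stack=$ <S>  input=u p u u $  — expand <S> ::= u <H> <E>
step 2: stack=$ <E> <H> u  input=u p u u $  — match u
step 3: stack=$ <E> <H>  input=p u u $  — expand <H> ::= λ
step 4: stack=$ <E>  input=p u u $  — expand <E> ::= p u u
step 5: stack=$ u u p  input=p u u $  — match p
step 6: stack=$ u u  input=u u $  — match u
step 7: stack=$ u  input=u $  — match u
Accept reached after 7 steps.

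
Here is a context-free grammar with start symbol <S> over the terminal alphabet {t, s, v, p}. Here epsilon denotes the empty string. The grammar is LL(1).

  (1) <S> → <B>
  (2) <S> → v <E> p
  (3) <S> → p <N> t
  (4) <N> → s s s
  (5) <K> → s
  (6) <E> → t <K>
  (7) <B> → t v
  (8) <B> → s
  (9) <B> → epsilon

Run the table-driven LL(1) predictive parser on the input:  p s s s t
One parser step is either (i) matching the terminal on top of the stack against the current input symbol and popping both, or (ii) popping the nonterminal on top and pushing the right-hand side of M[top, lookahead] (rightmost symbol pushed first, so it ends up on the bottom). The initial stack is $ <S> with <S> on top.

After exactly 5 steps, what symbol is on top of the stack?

step 1: stack=$ <S>  input=p s s s t $  — expand <S> → p <N> t
step 2: stack=$ t <N> p  input=p s s s t $  — match p
step 3: stack=$ t <N>  input=s s s t $  — expand <N> → s s s
step 4: stack=$ t s s s  input=s s s t $  — match s
step 5: stack=$ t s s  input=s s t $  — match s
Stack after step 5: $ t s (top = s).

s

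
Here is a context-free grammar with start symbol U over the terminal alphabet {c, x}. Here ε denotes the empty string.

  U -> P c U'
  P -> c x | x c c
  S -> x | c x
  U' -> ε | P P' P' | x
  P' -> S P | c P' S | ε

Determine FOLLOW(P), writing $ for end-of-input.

{$, c, x}

FIRST(P) = {c, x}
FIRST(S) = {c, x}
FIRST(U) = {c, x}  (via P c U')
FIRST(U') = {ε, c, x}  (via P P' P')
FIRST(P') = {ε, c, x}  (via S P)
FOLLOW(U) includes $ since U is the start symbol.
FOLLOW(U): U appears on no right-hand side. Thus FOLLOW(U) = {$}.
FOLLOW(U'): in U->P c U', the suffix after U' is empty, so FOLLOW(U') ⊇ FOLLOW(U) = {$}. Thus FOLLOW(U') = {$}.
FOLLOW(P'): in U'->P P' P' (occurrence 1), P' is followed by P' with FIRST {ε, c, x}; in U'->P P' P' (occurrence 1), the suffix after P' is nullable, so FOLLOW(P') ⊇ FOLLOW(U') = {$}; in U'->P P' P' (occurrence 2), the suffix after P' is empty, so FOLLOW(P') ⊇ FOLLOW(U') = {$}; in P'->c P' S, P' is followed by S with FIRST {c, x}. Thus FOLLOW(P') = {$, c, x}.
FOLLOW(P): in U->P c U', P is followed by c U' with FIRST {c}; in U'->P P' P', P is followed by P' P' with FIRST {ε, c, x}; in U'->P P' P', the suffix after P is nullable, so FOLLOW(P) ⊇ FOLLOW(U') = {$}; in P'->S P, the suffix after P is empty, so FOLLOW(P) ⊇ FOLLOW(P') = {$, c, x}. Thus FOLLOW(P) = {$, c, x}.
FOLLOW(S): in P'->S P, S is followed by P with FIRST {c, x}; in P'->c P' S, the suffix after S is empty, so FOLLOW(S) ⊇ FOLLOW(P') = {$, c, x}. Thus FOLLOW(S) = {$, c, x}.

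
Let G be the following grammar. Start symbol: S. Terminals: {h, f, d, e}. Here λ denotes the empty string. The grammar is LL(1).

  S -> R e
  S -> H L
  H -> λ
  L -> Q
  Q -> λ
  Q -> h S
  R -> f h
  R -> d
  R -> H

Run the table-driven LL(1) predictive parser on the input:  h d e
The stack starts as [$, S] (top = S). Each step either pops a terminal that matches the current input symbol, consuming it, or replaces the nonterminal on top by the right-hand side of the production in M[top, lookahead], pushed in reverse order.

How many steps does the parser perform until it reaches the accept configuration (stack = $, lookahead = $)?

     Stack  Input    Action
  1  $ S    h d e $  expand S -> H L
  2  $ L H  h d e $  expand H -> λ
  3  $ L    h d e $  expand L -> Q
  4  $ Q    h d e $  expand Q -> h S
  5  $ S h  h d e $  match h
  6  $ S    d e $    expand S -> R e
  7  $ e R  d e $    expand R -> d
  8  $ e d  d e $    match d
  9  $ e    e $      match e
Accept reached after 9 steps.

9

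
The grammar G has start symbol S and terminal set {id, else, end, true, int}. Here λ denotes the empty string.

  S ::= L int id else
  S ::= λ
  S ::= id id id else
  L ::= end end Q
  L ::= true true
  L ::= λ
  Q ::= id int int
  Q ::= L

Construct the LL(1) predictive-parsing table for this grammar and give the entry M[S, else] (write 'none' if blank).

FIRST(L) = {λ, end, true}
FIRST(S) = {λ, end, id, int, true}  (via L int id else)
FIRST(Q) = {λ, end, id, true}  (via L)
FOLLOW(S) includes $ since S is the start symbol.
FOLLOW(S): S appears on no right-hand side. Thus FOLLOW(S) = {$}.
For S ::= L int id else: FIRST(L int id else) = {end, int, true}, so it goes in M[S, t] for t ∈ {end, int, true}.
For S ::= λ: FIRST(λ) = {λ}, so it goes in M[S, t] for t ∈ {}; since λ ∈ FIRST, also for every t ∈ FOLLOW(S) = {$}.
For S ::= id id id else: FIRST(id id id else) = {id}, so it goes in M[S, t] for t ∈ {id}.
None of these place a production in M[S, else].

none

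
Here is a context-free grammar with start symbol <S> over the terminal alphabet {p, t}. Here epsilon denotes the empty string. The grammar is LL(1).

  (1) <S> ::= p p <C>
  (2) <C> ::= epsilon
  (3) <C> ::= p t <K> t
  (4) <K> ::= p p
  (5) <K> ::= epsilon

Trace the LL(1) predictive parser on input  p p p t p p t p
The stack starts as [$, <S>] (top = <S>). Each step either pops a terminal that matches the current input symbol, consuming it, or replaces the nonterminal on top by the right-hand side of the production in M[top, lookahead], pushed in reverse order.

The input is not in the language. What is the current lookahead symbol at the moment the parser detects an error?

      Stack        Input              Action
   1  $ <S>        p p p t p p t p $  expand <S> ::= p p <C>
   2  $ <C> p p    p p p t p p t p $  match p
   3  $ <C> p      p p t p p t p $    match p
   4  $ <C>        p t p p t p $      expand <C> ::= p t <K> t
   5  $ t <K> t p  p t p p t p $      match p
   6  $ t <K> t    t p p t p $        match t
   7  $ t <K>      p p t p $          expand <K> ::= p p
   8  $ t p p      p p t p $          match p
   9  $ t p        p t p $            match p
  10  $ t          t p $              match t
  11  $            p $                error: stack empty but input remains

p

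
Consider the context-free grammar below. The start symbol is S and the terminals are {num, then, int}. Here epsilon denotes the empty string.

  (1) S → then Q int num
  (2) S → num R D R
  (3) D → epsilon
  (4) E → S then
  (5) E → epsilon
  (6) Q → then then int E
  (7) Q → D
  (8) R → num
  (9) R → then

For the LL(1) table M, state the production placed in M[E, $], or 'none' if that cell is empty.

none

FIRST(S) = {num, then}
FIRST(D) = {epsilon}
FIRST(R) = {num, then}
FIRST(E) = {epsilon, num, then}  (via S then)
FIRST(Q) = {epsilon, then}  (via D)
FOLLOW(S) includes $ since S is the start symbol.
FOLLOW(Q): in S→then Q int num, Q is followed by int num with FIRST {int}. Thus FOLLOW(Q) = {int}.
FOLLOW(E): in Q→then then int E, the suffix after E is empty, so FOLLOW(E) ⊇ FOLLOW(Q) = {int}. Thus FOLLOW(E) = {int}.
For E → S then: FIRST(S then) = {num, then}, so it goes in M[E, t] for t ∈ {num, then}.
For E → epsilon: FIRST(epsilon) = {epsilon}, so it goes in M[E, t] for t ∈ {}; since epsilon ∈ FIRST, also for every t ∈ FOLLOW(E) = {int}.
None of these place a production in M[E, $].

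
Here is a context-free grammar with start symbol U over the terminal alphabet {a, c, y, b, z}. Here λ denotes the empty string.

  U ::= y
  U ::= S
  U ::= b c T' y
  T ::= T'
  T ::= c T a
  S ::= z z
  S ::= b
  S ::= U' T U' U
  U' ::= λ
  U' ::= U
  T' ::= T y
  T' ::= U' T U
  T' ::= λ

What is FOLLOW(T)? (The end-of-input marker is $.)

FIRST(U): from U::=y we get {y}; from U::=S we get {b, c, y, z}; from U::=b c T' y we get {b}. So FIRST(U) = {b, c, y, z}.
FIRST(U'): from U'::=λ we get {λ}; from U'::=U we get {b, c, y, z}. So FIRST(U') = {λ, b, c, y, z}.
FIRST(T): from T::=T' we get {λ, b, c, y, z}; from T::=c T a we get {c}. So FIRST(T) = {λ, b, c, y, z}.
FIRST(S): from S::=z z we get {z}; from S::=b we get {b}; from S::=U' T U' U we get {b, c, y, z}. So FIRST(S) = {b, c, y, z}.
FIRST(T'): from T'::=T y we get {b, c, y, z}; from T'::=U' T U we get {b, c, y, z}; from T'::=λ we get {λ}. So FIRST(T') = {λ, b, c, y, z}.
FOLLOW(U) includes $ since U is the start symbol.
FOLLOW(T): in T::=c T a, T is followed by a with FIRST {a}; in S::=U' T U' U, T is followed by U' U with FIRST {b, c, y, z}; in T'::=T y, T is followed by y with FIRST {y}; in T'::=U' T U, T is followed by U with FIRST {b, c, y, z}. Thus FOLLOW(T) = {a, b, c, y, z}.
FOLLOW(U'): in S::=U' T U' U (occurrence 1), U' is followed by T U' U with FIRST {b, c, y, z}; in S::=U' T U' U (occurrence 2), U' is followed by U with FIRST {b, c, y, z}; in T'::=U' T U, U' is followed by T U with FIRST {b, c, y, z}. Thus FOLLOW(U') = {b, c, y, z}.
FOLLOW(T'): in U::=b c T' y, T' is followed by y with FIRST {y}; in T::=T', the suffix after T' is empty, so FOLLOW(T') ⊇ FOLLOW(T) = {a, b, c, y, z}. Thus FOLLOW(T') = {a, b, c, y, z}.
FOLLOW(U): in S::=U' T U' U, the suffix after U is empty, so FOLLOW(U) ⊇ FOLLOW(S) = {$, a, b, c, y, z}; in U'::=U, the suffix after U is empty, so FOLLOW(U) ⊇ FOLLOW(U') = {b, c, y, z}; in T'::=U' T U, the suffix after U is empty, so FOLLOW(U) ⊇ FOLLOW(T') = {a, b, c, y, z}. Thus FOLLOW(U) = {$, a, b, c, y, z}.
FOLLOW(S): in U::=S, the suffix after S is empty, so FOLLOW(S) ⊇ FOLLOW(U) = {$, a, b, c, y, z}. Thus FOLLOW(S) = {$, a, b, c, y, z}.

{a, b, c, y, z}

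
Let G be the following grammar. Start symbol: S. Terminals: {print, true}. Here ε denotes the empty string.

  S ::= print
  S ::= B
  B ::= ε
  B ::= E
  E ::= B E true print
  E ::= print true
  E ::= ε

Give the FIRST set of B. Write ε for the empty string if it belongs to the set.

FIRST(S) = {ε, print, true}  (via B)
FIRST(B) = {ε, print, true}  (via E)
FIRST(E) = {ε, print, true}  (via B E true print)

{ε, print, true}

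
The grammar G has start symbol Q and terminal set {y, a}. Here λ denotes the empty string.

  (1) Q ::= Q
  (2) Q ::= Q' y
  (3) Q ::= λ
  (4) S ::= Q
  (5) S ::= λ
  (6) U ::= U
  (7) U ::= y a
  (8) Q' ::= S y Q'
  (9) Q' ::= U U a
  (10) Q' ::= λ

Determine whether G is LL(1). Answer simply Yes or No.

FIRST(Q) = {λ, y}
FIRST(S) = {λ, y}
FIRST(U) = {y}
FIRST(Q') = {λ, y}
FOLLOW(Q) = {$, y}
FOLLOW(S) = {y}
FOLLOW(U) = {a, y}
FOLLOW(Q') = {y}
Cell M[Q, $] receives both Q ::= Q and Q ::= λ — the grammar is not LL(1).

No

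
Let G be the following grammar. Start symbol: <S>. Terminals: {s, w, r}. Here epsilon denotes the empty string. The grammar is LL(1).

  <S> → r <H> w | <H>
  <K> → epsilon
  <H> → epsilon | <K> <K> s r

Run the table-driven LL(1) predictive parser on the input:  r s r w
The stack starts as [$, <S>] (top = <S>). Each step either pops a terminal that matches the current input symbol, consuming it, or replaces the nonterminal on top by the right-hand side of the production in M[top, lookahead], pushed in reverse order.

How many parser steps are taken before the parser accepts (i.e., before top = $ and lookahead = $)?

     Stack            Input      Action
  1  $ <S>            r s r w $  expand <S> → r <H> w
  2  $ w <H> r        r s r w $  match r
  3  $ w <H>          s r w $    expand <H> → <K> <K> s r
  4  $ w r s <K> <K>  s r w $    expand <K> → epsilon
  5  $ w r s <K>      s r w $    expand <K> → epsilon
  6  $ w r s          s r w $    match s
  7  $ w r            r w $      match r
  8  $ w              w $        match w
Accept reached after 8 steps.

8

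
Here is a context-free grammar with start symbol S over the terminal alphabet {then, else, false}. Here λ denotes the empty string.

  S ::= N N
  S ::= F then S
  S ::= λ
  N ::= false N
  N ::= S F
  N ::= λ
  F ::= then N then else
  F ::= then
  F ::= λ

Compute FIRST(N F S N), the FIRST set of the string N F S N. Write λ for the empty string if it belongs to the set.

FIRST(F): from F::=then N then else we get {then}; from F::=then we get {then}; from F::=λ we get {λ}. So FIRST(F) = {λ, then}.
FIRST(S): from S::=N N we get {λ, false, then}; from S::=F then S we get {then}; from S::=λ we get {λ}. So FIRST(S) = {λ, false, then}.
FIRST(N): from N::=false N we get {false}; from N::=S F we get {λ, false, then}; from N::=λ we get {λ}. So FIRST(N) = {λ, false, then}.
FIRST(N F S N): take FIRST of each symbol in turn, carrying on past any symbol whose FIRST contains λ; result {λ, false, then}.

{λ, false, then}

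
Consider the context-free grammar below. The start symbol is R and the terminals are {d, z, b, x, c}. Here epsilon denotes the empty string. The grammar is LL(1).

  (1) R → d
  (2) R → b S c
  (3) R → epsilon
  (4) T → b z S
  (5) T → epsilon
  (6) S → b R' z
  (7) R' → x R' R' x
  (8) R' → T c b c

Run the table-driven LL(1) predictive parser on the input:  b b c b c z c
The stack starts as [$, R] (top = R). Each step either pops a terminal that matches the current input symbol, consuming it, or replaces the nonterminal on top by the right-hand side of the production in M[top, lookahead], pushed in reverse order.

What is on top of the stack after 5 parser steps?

T

     Stack       Input            Action
  1  $ R         b b c b c z c $  expand R → b S c
  2  $ c S b     b b c b c z c $  match b
  3  $ c S       b c b c z c $    expand S → b R' z
  4  $ c z R' b  b c b c z c $    match b
  5  $ c z R'    c b c z c $      expand R' → T c b c
Stack after step 5: $ c z c b c T (top = T).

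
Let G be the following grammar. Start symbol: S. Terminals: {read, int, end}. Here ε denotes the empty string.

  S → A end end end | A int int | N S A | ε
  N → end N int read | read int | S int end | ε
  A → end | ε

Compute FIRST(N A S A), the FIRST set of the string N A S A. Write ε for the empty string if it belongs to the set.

FIRST(A) = {ε, end}
FIRST(S) = {ε, end, int, read}  (via A end end end, A int int, N S A)
FIRST(N) = {ε, end, int, read}  (via S int end)
FIRST(N A S A): take FIRST of each symbol in turn, carrying on past any symbol whose FIRST contains ε; result {ε, end, int, read}.

{ε, end, int, read}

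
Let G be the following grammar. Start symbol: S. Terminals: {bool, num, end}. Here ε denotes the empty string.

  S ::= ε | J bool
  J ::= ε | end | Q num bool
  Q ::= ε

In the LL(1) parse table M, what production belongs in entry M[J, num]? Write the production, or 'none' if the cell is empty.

J ::= Q num bool

FIRST(Q): from Q::=ε we get {ε}. So FIRST(Q) = {ε}.
FIRST(J): from J::=ε we get {ε}; from J::=end we get {end}; from J::=Q num bool we get {num}. So FIRST(J) = {ε, end, num}.
FIRST(S): from S::=ε we get {ε}; from S::=J bool we get {bool, end, num}. So FIRST(S) = {ε, bool, end, num}.
FOLLOW(S) includes $ since S is the start symbol.
FOLLOW(J): in S::=J bool, J is followed by bool with FIRST {bool}. Thus FOLLOW(J) = {bool}.
For J ::= ε: FIRST(ε) = {ε}, so it goes in M[J, t] for t ∈ {}; since ε ∈ FIRST, also for every t ∈ FOLLOW(J) = {bool}.
For J ::= end: FIRST(end) = {end}, so it goes in M[J, t] for t ∈ {end}.
For J ::= Q num bool: FIRST(Q num bool) = {num}, so it goes in M[J, t] for t ∈ {num}.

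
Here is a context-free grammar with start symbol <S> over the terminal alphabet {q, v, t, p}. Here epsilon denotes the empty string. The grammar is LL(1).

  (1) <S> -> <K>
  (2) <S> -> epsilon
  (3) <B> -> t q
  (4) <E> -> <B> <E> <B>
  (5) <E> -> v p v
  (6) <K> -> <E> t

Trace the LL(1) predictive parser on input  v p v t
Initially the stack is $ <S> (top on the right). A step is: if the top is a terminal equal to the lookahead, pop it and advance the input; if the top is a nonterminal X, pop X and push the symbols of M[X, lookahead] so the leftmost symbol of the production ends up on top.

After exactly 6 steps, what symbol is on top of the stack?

     Stack      Input      Action
  1  $ <S>      v p v t $  expand <S> -> <K>
  2  $ <K>      v p v t $  expand <K> -> <E> t
  3  $ t <E>    v p v t $  expand <E> -> v p v
  4  $ t v p v  v p v t $  match v
  5  $ t v p    p v t $    match p
  6  $ t v      v t $      match v
Stack after step 6: $ t (top = t).

t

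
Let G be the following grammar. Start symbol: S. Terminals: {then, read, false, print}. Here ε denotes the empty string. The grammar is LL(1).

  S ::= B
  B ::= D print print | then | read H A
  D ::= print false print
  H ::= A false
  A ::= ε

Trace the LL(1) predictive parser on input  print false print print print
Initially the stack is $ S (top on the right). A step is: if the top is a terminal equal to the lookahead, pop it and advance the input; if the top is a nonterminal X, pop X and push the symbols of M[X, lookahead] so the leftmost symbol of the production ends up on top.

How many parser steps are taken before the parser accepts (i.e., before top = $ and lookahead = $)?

8

     Stack                            Input                            Action
  1  $ S                              print false print print print $  expand S ::= B
  2  $ B                              print false print print print $  expand B ::= D print print
  3  $ print print D                  print false print print print $  expand D ::= print false print
  4  $ print print print false print  print false print print print $  match print
  5  $ print print print false        false print print print $        match false
  6  $ print print print              print print print $              match print
  7  $ print print                    print print $                    match print
  8  $ print                          print $                          match print
Accept reached after 8 steps.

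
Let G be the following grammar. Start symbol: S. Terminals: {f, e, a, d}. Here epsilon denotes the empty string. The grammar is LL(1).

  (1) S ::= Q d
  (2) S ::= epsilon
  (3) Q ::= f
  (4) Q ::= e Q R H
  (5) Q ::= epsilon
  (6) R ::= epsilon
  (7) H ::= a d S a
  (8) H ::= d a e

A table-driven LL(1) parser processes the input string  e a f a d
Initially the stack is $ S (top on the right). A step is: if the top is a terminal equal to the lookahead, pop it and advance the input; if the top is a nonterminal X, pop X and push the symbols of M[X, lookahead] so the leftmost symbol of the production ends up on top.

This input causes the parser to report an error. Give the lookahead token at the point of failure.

f

     Stack        Input        Action
  1  $ S          e a f a d $  expand S ::= Q d
  2  $ d Q        e a f a d $  expand Q ::= e Q R H
  3  $ d H R Q e  e a f a d $  match e
  4  $ d H R Q    a f a d $    expand Q ::= epsilon
  5  $ d H R      a f a d $    expand R ::= epsilon
  6  $ d H        a f a d $    expand H ::= a d S a
  7  $ d a S d a  a f a d $    match a
  8  $ d a S d    f a d $      error: top is terminal d but lookahead is f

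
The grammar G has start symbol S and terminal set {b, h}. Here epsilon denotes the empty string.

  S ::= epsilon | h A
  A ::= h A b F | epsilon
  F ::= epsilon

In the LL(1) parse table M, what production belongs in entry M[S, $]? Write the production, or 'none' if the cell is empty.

S ::= epsilon

FIRST(S): from S::=epsilon we get {epsilon}; from S::=h A we get {h}. So FIRST(S) = {epsilon, h}.
FIRST(A): from A::=h A b F we get {h}; from A::=epsilon we get {epsilon}. So FIRST(A) = {epsilon, h}.
FIRST(F): from F::=epsilon we get {epsilon}. So FIRST(F) = {epsilon}.
FOLLOW(S) includes $ since S is the start symbol.
FOLLOW(S): S appears on no right-hand side. Thus FOLLOW(S) = {$}.
For S ::= epsilon: FIRST(epsilon) = {epsilon}, so it goes in M[S, t] for t ∈ {}; since epsilon ∈ FIRST, also for every t ∈ FOLLOW(S) = {$}.
For S ::= h A: FIRST(h A) = {h}, so it goes in M[S, t] for t ∈ {h}.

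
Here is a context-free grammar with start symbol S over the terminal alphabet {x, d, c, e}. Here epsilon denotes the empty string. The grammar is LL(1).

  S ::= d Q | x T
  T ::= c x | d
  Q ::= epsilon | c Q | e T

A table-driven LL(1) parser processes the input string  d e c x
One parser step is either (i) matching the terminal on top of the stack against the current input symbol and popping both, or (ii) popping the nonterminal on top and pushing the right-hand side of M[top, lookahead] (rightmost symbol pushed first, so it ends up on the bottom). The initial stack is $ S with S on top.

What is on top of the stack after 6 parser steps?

step 1: stack=$ S  input=d e c x $  — expand S ::= d Q
step 2: stack=$ Q d  input=d e c x $  — match d
step 3: stack=$ Q  input=e c x $  — expand Q ::= e T
step 4: stack=$ T e  input=e c x $  — match e
step 5: stack=$ T  input=c x $  — expand T ::= c x
step 6: stack=$ x c  input=c x $  — match c
Stack after step 6: $ x (top = x).

x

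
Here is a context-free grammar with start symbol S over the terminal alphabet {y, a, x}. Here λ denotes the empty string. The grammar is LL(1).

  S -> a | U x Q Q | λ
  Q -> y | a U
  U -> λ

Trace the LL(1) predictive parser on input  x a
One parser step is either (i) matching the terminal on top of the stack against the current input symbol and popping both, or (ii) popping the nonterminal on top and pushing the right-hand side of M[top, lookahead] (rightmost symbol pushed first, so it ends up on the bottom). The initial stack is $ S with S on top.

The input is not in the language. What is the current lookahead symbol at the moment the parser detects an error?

     Stack      Input  Action
  1  $ S        x a $  expand S -> U x Q Q
  2  $ Q Q x U  x a $  expand U -> λ
  3  $ Q Q x    x a $  match x
  4  $ Q Q      a $    expand Q -> a U
  5  $ Q U a    a $    match a
  6  $ Q U      $      expand U -> λ
  7  $ Q        $      error: M[Q, $] is empty

$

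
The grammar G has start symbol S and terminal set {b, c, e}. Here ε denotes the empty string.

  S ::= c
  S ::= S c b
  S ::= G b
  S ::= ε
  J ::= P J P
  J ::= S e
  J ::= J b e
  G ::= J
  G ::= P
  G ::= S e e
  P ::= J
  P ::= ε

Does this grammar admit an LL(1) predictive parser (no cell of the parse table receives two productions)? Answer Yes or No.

No

FIRST(S) = {ε, b, c, e}
FIRST(J) = {b, c, e}
FIRST(G) = {ε, b, c, e}
FIRST(P) = {ε, b, c, e}
FOLLOW(S) = {$, c, e}
FOLLOW(J) = {b, c, e}
FOLLOW(G) = {b}
FOLLOW(P) = {b, c, e}
Cell M[G, b] receives both G ::= J and G ::= P and G ::= S e e — the grammar is not LL(1).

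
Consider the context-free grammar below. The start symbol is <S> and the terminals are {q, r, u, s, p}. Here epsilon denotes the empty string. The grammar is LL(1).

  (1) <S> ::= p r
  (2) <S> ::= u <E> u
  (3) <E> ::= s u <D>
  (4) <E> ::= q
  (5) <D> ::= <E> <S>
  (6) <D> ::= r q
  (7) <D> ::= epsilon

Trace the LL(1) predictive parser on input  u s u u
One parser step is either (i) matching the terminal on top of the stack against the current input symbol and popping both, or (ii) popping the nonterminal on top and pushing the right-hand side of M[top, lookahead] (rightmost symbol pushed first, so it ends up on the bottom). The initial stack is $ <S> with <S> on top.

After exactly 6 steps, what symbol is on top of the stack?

step 1: stack=$ <S>  input=u s u u $  — expand <S> ::= u <E> u
step 2: stack=$ u <E> u  input=u s u u $  — match u
step 3: stack=$ u <E>  input=s u u $  — expand <E> ::= s u <D>
step 4: stack=$ u <D> u s  input=s u u $  — match s
step 5: stack=$ u <D> u  input=u u $  — match u
step 6: stack=$ u <D>  input=u $  — expand <D> ::= epsilon
Stack after step 6: $ u (top = u).

u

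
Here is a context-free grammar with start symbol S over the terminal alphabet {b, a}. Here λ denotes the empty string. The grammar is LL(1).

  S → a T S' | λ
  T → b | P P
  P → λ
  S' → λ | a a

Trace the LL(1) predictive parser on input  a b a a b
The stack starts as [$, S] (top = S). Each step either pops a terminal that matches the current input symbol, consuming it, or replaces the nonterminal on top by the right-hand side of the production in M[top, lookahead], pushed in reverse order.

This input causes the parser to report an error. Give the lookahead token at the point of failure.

b

step 1: stack=$ S  input=a b a a b $  — expand S → a T S'
step 2: stack=$ S' T a  input=a b a a b $  — match a
step 3: stack=$ S' T  input=b a a b $  — expand T → b
step 4: stack=$ S' b  input=b a a b $  — match b
step 5: stack=$ S'  input=a a b $  — expand S' → a a
step 6: stack=$ a a  input=a a b $  — match a
step 7: stack=$ a  input=a b $  — match a
step 8: stack=$  input=b $  — error: stack empty but input remains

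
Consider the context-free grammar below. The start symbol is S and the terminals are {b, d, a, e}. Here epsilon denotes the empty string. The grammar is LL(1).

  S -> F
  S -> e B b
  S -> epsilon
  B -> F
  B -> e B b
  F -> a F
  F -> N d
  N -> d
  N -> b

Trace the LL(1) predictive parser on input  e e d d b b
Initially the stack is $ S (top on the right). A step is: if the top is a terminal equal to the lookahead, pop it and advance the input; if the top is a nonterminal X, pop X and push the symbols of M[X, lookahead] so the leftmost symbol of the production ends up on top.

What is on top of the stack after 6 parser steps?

     Stack      Input          Action
  1  $ S        e e d d b b $  expand S -> e B b
  2  $ b B e    e e d d b b $  match e
  3  $ b B      e d d b b $    expand B -> e B b
  4  $ b b B e  e d d b b $    match e
  5  $ b b B    d d b b $      expand B -> F
  6  $ b b F    d d b b $      expand F -> N d
Stack after step 6: $ b b d N (top = N).

N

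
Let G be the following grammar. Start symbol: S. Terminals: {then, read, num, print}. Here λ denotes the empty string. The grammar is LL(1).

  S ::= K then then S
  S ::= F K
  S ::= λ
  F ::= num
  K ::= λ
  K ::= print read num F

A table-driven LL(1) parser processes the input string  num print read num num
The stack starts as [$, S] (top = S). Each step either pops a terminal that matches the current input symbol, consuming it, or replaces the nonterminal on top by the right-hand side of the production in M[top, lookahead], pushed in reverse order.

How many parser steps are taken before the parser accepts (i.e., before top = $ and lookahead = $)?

step 1: stack=$ S  input=num print read num num $  — expand S ::= F K
step 2: stack=$ K F  input=num print read num num $  — expand F ::= num
step 3: stack=$ K num  input=num print read num num $  — match num
step 4: stack=$ K  input=print read num num $  — expand K ::= print read num F
step 5: stack=$ F num read print  input=print read num num $  — match print
step 6: stack=$ F num read  input=read num num $  — match read
step 7: stack=$ F num  input=num num $  — match num
step 8: stack=$ F  input=num $  — expand F ::= num
step 9: stack=$ num  input=num $  — match num
Accept reached after 9 steps.

9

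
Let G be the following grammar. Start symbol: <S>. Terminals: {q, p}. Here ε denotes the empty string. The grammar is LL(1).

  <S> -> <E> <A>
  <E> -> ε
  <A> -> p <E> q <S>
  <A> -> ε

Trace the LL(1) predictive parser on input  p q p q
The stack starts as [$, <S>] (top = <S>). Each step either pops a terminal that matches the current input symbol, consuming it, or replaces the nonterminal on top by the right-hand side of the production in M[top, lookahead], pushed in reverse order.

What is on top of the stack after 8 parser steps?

<A>

step 1: stack=$ <S>  input=p q p q $  — expand <S> -> <E> <A>
step 2: stack=$ <A> <E>  input=p q p q $  — expand <E> -> ε
step 3: stack=$ <A>  input=p q p q $  — expand <A> -> p <E> q <S>
step 4: stack=$ <S> q <E> p  input=p q p q $  — match p
step 5: stack=$ <S> q <E>  input=q p q $  — expand <E> -> ε
step 6: stack=$ <S> q  input=q p q $  — match q
step 7: stack=$ <S>  input=p q $  — expand <S> -> <E> <A>
step 8: stack=$ <A> <E>  input=p q $  — expand <E> -> ε
Stack after step 8: $ <A> (top = <A>).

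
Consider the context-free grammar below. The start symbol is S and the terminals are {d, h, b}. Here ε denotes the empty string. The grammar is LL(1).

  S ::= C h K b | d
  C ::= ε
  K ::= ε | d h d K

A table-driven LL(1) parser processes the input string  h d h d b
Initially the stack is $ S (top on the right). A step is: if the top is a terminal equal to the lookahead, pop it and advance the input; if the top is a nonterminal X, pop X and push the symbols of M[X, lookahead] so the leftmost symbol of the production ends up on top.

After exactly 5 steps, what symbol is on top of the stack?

h

     Stack        Input        Action
  1  $ S          h d h d b $  expand S ::= C h K b
  2  $ b K h C    h d h d b $  expand C ::= ε
  3  $ b K h      h d h d b $  match h
  4  $ b K        d h d b $    expand K ::= d h d K
  5  $ b K d h d  d h d b $    match d
Stack after step 5: $ b K d h (top = h).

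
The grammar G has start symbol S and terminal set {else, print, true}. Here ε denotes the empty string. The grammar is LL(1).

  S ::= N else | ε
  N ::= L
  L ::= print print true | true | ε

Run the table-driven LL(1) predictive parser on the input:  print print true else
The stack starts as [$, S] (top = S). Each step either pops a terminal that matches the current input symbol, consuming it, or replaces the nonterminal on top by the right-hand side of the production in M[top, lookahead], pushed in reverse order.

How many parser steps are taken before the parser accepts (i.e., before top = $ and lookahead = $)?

step 1: stack=$ S  input=print print true else $  — expand S ::= N else
step 2: stack=$ else N  input=print print true else $  — expand N ::= L
step 3: stack=$ else L  input=print print true else $  — expand L ::= print print true
step 4: stack=$ else true print print  input=print print true else $  — match print
step 5: stack=$ else true print  input=print true else $  — match print
step 6: stack=$ else true  input=true else $  — match true
step 7: stack=$ else  input=else $  — match else
Accept reached after 7 steps.

7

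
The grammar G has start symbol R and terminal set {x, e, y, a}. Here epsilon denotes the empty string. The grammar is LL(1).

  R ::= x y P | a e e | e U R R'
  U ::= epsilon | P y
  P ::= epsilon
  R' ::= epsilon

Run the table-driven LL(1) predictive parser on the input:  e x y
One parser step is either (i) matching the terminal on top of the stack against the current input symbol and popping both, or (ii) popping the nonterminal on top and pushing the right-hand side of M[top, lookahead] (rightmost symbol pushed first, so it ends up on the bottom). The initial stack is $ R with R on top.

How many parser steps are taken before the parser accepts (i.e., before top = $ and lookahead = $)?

8

step 1: stack=$ R  input=e x y $  — expand R ::= e U R R'
step 2: stack=$ R' R U e  input=e x y $  — match e
step 3: stack=$ R' R U  input=x y $  — expand U ::= epsilon
step 4: stack=$ R' R  input=x y $  — expand R ::= x y P
step 5: stack=$ R' P y x  input=x y $  — match x
step 6: stack=$ R' P y  input=y $  — match y
step 7: stack=$ R' P  input=$  — expand P ::= epsilon
step 8: stack=$ R'  input=$  — expand R' ::= epsilon
Accept reached after 8 steps.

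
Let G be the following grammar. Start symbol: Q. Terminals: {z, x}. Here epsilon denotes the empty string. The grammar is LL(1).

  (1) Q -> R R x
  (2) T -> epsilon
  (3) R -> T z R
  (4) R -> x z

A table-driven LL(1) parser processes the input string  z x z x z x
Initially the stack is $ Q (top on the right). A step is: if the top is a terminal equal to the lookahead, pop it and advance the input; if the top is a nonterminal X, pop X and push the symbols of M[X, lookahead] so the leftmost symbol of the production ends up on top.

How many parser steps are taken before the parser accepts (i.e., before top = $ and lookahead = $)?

11

step 1: stack=$ Q  input=z x z x z x $  — expand Q -> R R x
step 2: stack=$ x R R  input=z x z x z x $  — expand R -> T z R
step 3: stack=$ x R R z T  input=z x z x z x $  — expand T -> epsilon
step 4: stack=$ x R R z  input=z x z x z x $  — match z
step 5: stack=$ x R R  input=x z x z x $  — expand R -> x z
step 6: stack=$ x R z x  input=x z x z x $  — match x
step 7: stack=$ x R z  input=z x z x $  — match z
step 8: stack=$ x R  input=x z x $  — expand R -> x z
step 9: stack=$ x z x  input=x z x $  — match x
step 10: stack=$ x z  input=z x $  — match z
step 11: stack=$ x  input=x $  — match x
Accept reached after 11 steps.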